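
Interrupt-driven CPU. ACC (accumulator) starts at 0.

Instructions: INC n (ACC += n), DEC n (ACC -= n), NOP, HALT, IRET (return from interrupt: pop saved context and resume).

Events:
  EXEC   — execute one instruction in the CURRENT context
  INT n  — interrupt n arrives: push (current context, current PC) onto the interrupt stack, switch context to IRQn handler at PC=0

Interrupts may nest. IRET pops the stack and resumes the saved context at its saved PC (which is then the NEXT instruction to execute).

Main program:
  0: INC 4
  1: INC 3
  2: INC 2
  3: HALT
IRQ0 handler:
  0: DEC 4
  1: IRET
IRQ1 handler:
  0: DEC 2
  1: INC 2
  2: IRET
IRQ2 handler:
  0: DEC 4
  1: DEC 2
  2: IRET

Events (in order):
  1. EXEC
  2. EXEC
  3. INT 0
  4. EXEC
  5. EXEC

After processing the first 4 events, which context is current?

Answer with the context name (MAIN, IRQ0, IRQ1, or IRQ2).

Event 1 (EXEC): [MAIN] PC=0: INC 4 -> ACC=4
Event 2 (EXEC): [MAIN] PC=1: INC 3 -> ACC=7
Event 3 (INT 0): INT 0 arrives: push (MAIN, PC=2), enter IRQ0 at PC=0 (depth now 1)
Event 4 (EXEC): [IRQ0] PC=0: DEC 4 -> ACC=3

Answer: IRQ0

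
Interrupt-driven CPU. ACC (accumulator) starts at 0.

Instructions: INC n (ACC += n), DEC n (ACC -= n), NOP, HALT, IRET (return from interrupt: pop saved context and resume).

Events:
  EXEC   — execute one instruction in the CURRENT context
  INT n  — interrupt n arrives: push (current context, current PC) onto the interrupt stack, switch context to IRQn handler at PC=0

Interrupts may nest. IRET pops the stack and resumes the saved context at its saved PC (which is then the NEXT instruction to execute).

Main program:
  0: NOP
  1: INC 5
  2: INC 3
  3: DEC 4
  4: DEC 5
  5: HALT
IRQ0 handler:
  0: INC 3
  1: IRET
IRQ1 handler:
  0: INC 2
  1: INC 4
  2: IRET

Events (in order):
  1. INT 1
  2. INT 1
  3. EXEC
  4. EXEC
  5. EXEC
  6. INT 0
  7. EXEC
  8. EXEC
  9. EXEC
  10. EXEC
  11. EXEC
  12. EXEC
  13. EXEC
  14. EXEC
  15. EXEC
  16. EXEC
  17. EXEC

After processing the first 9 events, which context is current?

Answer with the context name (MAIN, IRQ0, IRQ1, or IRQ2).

Event 1 (INT 1): INT 1 arrives: push (MAIN, PC=0), enter IRQ1 at PC=0 (depth now 1)
Event 2 (INT 1): INT 1 arrives: push (IRQ1, PC=0), enter IRQ1 at PC=0 (depth now 2)
Event 3 (EXEC): [IRQ1] PC=0: INC 2 -> ACC=2
Event 4 (EXEC): [IRQ1] PC=1: INC 4 -> ACC=6
Event 5 (EXEC): [IRQ1] PC=2: IRET -> resume IRQ1 at PC=0 (depth now 1)
Event 6 (INT 0): INT 0 arrives: push (IRQ1, PC=0), enter IRQ0 at PC=0 (depth now 2)
Event 7 (EXEC): [IRQ0] PC=0: INC 3 -> ACC=9
Event 8 (EXEC): [IRQ0] PC=1: IRET -> resume IRQ1 at PC=0 (depth now 1)
Event 9 (EXEC): [IRQ1] PC=0: INC 2 -> ACC=11

Answer: IRQ1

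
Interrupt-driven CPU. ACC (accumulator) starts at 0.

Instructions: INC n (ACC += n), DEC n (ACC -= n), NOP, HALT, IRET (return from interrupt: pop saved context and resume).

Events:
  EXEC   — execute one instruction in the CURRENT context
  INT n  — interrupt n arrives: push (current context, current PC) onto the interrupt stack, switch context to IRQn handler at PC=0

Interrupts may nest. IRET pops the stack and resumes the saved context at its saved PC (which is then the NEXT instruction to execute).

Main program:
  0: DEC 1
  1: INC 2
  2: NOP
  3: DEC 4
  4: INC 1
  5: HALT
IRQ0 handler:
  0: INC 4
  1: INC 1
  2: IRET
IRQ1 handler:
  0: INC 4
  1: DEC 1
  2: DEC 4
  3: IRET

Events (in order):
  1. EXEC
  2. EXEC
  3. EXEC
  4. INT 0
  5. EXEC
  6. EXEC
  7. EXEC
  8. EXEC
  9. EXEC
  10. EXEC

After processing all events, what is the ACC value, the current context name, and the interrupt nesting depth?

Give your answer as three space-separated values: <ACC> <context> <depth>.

Answer: 3 MAIN 0

Derivation:
Event 1 (EXEC): [MAIN] PC=0: DEC 1 -> ACC=-1
Event 2 (EXEC): [MAIN] PC=1: INC 2 -> ACC=1
Event 3 (EXEC): [MAIN] PC=2: NOP
Event 4 (INT 0): INT 0 arrives: push (MAIN, PC=3), enter IRQ0 at PC=0 (depth now 1)
Event 5 (EXEC): [IRQ0] PC=0: INC 4 -> ACC=5
Event 6 (EXEC): [IRQ0] PC=1: INC 1 -> ACC=6
Event 7 (EXEC): [IRQ0] PC=2: IRET -> resume MAIN at PC=3 (depth now 0)
Event 8 (EXEC): [MAIN] PC=3: DEC 4 -> ACC=2
Event 9 (EXEC): [MAIN] PC=4: INC 1 -> ACC=3
Event 10 (EXEC): [MAIN] PC=5: HALT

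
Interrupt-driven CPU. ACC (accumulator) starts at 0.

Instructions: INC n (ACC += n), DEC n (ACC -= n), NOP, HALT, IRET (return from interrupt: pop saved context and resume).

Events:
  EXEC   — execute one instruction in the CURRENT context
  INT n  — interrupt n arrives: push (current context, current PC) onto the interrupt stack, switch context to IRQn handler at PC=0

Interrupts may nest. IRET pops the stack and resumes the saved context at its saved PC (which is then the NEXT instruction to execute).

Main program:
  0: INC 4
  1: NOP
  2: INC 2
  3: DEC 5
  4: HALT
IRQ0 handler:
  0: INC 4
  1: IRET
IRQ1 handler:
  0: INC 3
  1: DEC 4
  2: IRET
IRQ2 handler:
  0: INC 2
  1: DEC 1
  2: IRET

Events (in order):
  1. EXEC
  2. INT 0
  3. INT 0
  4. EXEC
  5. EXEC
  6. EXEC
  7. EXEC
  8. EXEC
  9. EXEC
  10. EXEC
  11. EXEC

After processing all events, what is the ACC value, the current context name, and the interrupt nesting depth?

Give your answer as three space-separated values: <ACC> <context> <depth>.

Event 1 (EXEC): [MAIN] PC=0: INC 4 -> ACC=4
Event 2 (INT 0): INT 0 arrives: push (MAIN, PC=1), enter IRQ0 at PC=0 (depth now 1)
Event 3 (INT 0): INT 0 arrives: push (IRQ0, PC=0), enter IRQ0 at PC=0 (depth now 2)
Event 4 (EXEC): [IRQ0] PC=0: INC 4 -> ACC=8
Event 5 (EXEC): [IRQ0] PC=1: IRET -> resume IRQ0 at PC=0 (depth now 1)
Event 6 (EXEC): [IRQ0] PC=0: INC 4 -> ACC=12
Event 7 (EXEC): [IRQ0] PC=1: IRET -> resume MAIN at PC=1 (depth now 0)
Event 8 (EXEC): [MAIN] PC=1: NOP
Event 9 (EXEC): [MAIN] PC=2: INC 2 -> ACC=14
Event 10 (EXEC): [MAIN] PC=3: DEC 5 -> ACC=9
Event 11 (EXEC): [MAIN] PC=4: HALT

Answer: 9 MAIN 0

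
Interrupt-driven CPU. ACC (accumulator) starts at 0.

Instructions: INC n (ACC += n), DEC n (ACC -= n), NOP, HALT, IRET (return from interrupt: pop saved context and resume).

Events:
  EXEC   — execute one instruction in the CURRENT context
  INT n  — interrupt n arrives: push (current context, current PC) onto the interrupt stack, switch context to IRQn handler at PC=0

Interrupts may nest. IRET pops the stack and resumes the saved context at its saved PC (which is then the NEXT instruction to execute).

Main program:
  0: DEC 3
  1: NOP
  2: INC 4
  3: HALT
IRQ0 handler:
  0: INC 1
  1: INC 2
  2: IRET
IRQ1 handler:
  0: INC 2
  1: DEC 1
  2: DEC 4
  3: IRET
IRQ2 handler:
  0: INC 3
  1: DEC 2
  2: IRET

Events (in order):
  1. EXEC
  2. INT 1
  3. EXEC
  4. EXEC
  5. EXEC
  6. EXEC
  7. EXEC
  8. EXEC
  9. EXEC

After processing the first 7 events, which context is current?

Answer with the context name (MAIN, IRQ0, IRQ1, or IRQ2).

Answer: MAIN

Derivation:
Event 1 (EXEC): [MAIN] PC=0: DEC 3 -> ACC=-3
Event 2 (INT 1): INT 1 arrives: push (MAIN, PC=1), enter IRQ1 at PC=0 (depth now 1)
Event 3 (EXEC): [IRQ1] PC=0: INC 2 -> ACC=-1
Event 4 (EXEC): [IRQ1] PC=1: DEC 1 -> ACC=-2
Event 5 (EXEC): [IRQ1] PC=2: DEC 4 -> ACC=-6
Event 6 (EXEC): [IRQ1] PC=3: IRET -> resume MAIN at PC=1 (depth now 0)
Event 7 (EXEC): [MAIN] PC=1: NOP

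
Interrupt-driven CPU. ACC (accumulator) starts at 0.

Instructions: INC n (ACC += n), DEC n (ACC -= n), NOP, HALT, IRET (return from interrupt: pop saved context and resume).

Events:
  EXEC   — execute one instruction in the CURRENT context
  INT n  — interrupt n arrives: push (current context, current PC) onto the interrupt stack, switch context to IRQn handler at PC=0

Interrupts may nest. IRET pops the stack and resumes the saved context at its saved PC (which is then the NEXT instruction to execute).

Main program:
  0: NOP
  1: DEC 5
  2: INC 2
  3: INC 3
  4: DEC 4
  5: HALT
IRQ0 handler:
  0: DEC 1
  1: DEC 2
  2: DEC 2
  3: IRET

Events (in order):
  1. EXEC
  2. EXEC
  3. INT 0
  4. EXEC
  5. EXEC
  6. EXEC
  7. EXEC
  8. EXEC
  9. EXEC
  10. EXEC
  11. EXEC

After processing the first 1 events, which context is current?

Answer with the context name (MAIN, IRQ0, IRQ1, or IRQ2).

Answer: MAIN

Derivation:
Event 1 (EXEC): [MAIN] PC=0: NOP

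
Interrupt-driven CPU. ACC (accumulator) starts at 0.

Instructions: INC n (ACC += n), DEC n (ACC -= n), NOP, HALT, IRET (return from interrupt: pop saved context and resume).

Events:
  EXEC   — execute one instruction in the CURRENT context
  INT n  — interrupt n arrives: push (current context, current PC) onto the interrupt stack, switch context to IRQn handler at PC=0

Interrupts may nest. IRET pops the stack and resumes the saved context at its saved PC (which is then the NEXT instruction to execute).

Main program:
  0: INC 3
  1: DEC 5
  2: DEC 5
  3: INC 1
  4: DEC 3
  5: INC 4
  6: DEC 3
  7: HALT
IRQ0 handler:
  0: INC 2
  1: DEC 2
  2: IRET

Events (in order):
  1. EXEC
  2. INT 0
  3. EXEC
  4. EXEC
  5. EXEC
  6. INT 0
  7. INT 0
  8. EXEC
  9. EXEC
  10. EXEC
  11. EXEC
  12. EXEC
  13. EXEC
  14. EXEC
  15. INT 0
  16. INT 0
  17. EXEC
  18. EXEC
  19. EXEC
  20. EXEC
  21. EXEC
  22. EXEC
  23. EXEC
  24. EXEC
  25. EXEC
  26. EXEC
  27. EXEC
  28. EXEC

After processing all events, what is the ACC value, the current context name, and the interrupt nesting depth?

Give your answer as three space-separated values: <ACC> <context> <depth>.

Answer: -8 MAIN 0

Derivation:
Event 1 (EXEC): [MAIN] PC=0: INC 3 -> ACC=3
Event 2 (INT 0): INT 0 arrives: push (MAIN, PC=1), enter IRQ0 at PC=0 (depth now 1)
Event 3 (EXEC): [IRQ0] PC=0: INC 2 -> ACC=5
Event 4 (EXEC): [IRQ0] PC=1: DEC 2 -> ACC=3
Event 5 (EXEC): [IRQ0] PC=2: IRET -> resume MAIN at PC=1 (depth now 0)
Event 6 (INT 0): INT 0 arrives: push (MAIN, PC=1), enter IRQ0 at PC=0 (depth now 1)
Event 7 (INT 0): INT 0 arrives: push (IRQ0, PC=0), enter IRQ0 at PC=0 (depth now 2)
Event 8 (EXEC): [IRQ0] PC=0: INC 2 -> ACC=5
Event 9 (EXEC): [IRQ0] PC=1: DEC 2 -> ACC=3
Event 10 (EXEC): [IRQ0] PC=2: IRET -> resume IRQ0 at PC=0 (depth now 1)
Event 11 (EXEC): [IRQ0] PC=0: INC 2 -> ACC=5
Event 12 (EXEC): [IRQ0] PC=1: DEC 2 -> ACC=3
Event 13 (EXEC): [IRQ0] PC=2: IRET -> resume MAIN at PC=1 (depth now 0)
Event 14 (EXEC): [MAIN] PC=1: DEC 5 -> ACC=-2
Event 15 (INT 0): INT 0 arrives: push (MAIN, PC=2), enter IRQ0 at PC=0 (depth now 1)
Event 16 (INT 0): INT 0 arrives: push (IRQ0, PC=0), enter IRQ0 at PC=0 (depth now 2)
Event 17 (EXEC): [IRQ0] PC=0: INC 2 -> ACC=0
Event 18 (EXEC): [IRQ0] PC=1: DEC 2 -> ACC=-2
Event 19 (EXEC): [IRQ0] PC=2: IRET -> resume IRQ0 at PC=0 (depth now 1)
Event 20 (EXEC): [IRQ0] PC=0: INC 2 -> ACC=0
Event 21 (EXEC): [IRQ0] PC=1: DEC 2 -> ACC=-2
Event 22 (EXEC): [IRQ0] PC=2: IRET -> resume MAIN at PC=2 (depth now 0)
Event 23 (EXEC): [MAIN] PC=2: DEC 5 -> ACC=-7
Event 24 (EXEC): [MAIN] PC=3: INC 1 -> ACC=-6
Event 25 (EXEC): [MAIN] PC=4: DEC 3 -> ACC=-9
Event 26 (EXEC): [MAIN] PC=5: INC 4 -> ACC=-5
Event 27 (EXEC): [MAIN] PC=6: DEC 3 -> ACC=-8
Event 28 (EXEC): [MAIN] PC=7: HALT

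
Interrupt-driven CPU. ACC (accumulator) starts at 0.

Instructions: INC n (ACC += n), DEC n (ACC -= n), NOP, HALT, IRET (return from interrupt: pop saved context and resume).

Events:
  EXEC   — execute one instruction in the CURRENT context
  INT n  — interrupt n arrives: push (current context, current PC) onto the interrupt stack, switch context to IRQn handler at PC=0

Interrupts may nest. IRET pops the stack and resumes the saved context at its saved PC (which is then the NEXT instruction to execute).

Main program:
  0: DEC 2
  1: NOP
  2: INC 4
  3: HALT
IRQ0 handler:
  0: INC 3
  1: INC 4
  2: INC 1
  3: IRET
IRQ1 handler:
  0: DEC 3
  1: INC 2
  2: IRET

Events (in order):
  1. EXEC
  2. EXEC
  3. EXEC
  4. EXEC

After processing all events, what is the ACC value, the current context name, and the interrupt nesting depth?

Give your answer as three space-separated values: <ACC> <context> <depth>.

Event 1 (EXEC): [MAIN] PC=0: DEC 2 -> ACC=-2
Event 2 (EXEC): [MAIN] PC=1: NOP
Event 3 (EXEC): [MAIN] PC=2: INC 4 -> ACC=2
Event 4 (EXEC): [MAIN] PC=3: HALT

Answer: 2 MAIN 0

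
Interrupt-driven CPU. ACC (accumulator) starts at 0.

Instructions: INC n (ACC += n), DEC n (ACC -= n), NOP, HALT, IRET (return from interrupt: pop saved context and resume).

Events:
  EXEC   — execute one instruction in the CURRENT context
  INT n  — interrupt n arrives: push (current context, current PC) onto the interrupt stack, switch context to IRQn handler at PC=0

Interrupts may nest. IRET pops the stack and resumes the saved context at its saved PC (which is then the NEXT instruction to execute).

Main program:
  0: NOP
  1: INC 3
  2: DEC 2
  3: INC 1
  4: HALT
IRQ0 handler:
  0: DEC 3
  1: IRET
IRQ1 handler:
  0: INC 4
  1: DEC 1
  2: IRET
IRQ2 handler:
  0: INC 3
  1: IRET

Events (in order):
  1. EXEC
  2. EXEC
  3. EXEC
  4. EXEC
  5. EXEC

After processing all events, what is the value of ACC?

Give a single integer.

Event 1 (EXEC): [MAIN] PC=0: NOP
Event 2 (EXEC): [MAIN] PC=1: INC 3 -> ACC=3
Event 3 (EXEC): [MAIN] PC=2: DEC 2 -> ACC=1
Event 4 (EXEC): [MAIN] PC=3: INC 1 -> ACC=2
Event 5 (EXEC): [MAIN] PC=4: HALT

Answer: 2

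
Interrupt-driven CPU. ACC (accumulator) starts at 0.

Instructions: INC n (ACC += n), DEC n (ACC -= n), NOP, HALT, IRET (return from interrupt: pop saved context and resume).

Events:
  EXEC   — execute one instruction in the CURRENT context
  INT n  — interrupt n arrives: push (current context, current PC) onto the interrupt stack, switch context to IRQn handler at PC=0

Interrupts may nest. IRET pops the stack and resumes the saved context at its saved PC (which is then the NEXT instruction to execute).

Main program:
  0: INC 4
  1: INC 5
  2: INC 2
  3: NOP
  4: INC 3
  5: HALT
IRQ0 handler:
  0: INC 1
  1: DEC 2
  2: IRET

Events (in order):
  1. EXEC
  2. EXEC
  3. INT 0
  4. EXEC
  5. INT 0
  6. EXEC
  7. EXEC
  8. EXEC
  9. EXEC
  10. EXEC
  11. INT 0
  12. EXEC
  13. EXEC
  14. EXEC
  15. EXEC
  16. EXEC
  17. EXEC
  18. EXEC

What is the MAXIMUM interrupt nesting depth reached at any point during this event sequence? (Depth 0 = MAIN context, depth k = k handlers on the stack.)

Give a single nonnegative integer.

Event 1 (EXEC): [MAIN] PC=0: INC 4 -> ACC=4 [depth=0]
Event 2 (EXEC): [MAIN] PC=1: INC 5 -> ACC=9 [depth=0]
Event 3 (INT 0): INT 0 arrives: push (MAIN, PC=2), enter IRQ0 at PC=0 (depth now 1) [depth=1]
Event 4 (EXEC): [IRQ0] PC=0: INC 1 -> ACC=10 [depth=1]
Event 5 (INT 0): INT 0 arrives: push (IRQ0, PC=1), enter IRQ0 at PC=0 (depth now 2) [depth=2]
Event 6 (EXEC): [IRQ0] PC=0: INC 1 -> ACC=11 [depth=2]
Event 7 (EXEC): [IRQ0] PC=1: DEC 2 -> ACC=9 [depth=2]
Event 8 (EXEC): [IRQ0] PC=2: IRET -> resume IRQ0 at PC=1 (depth now 1) [depth=1]
Event 9 (EXEC): [IRQ0] PC=1: DEC 2 -> ACC=7 [depth=1]
Event 10 (EXEC): [IRQ0] PC=2: IRET -> resume MAIN at PC=2 (depth now 0) [depth=0]
Event 11 (INT 0): INT 0 arrives: push (MAIN, PC=2), enter IRQ0 at PC=0 (depth now 1) [depth=1]
Event 12 (EXEC): [IRQ0] PC=0: INC 1 -> ACC=8 [depth=1]
Event 13 (EXEC): [IRQ0] PC=1: DEC 2 -> ACC=6 [depth=1]
Event 14 (EXEC): [IRQ0] PC=2: IRET -> resume MAIN at PC=2 (depth now 0) [depth=0]
Event 15 (EXEC): [MAIN] PC=2: INC 2 -> ACC=8 [depth=0]
Event 16 (EXEC): [MAIN] PC=3: NOP [depth=0]
Event 17 (EXEC): [MAIN] PC=4: INC 3 -> ACC=11 [depth=0]
Event 18 (EXEC): [MAIN] PC=5: HALT [depth=0]
Max depth observed: 2

Answer: 2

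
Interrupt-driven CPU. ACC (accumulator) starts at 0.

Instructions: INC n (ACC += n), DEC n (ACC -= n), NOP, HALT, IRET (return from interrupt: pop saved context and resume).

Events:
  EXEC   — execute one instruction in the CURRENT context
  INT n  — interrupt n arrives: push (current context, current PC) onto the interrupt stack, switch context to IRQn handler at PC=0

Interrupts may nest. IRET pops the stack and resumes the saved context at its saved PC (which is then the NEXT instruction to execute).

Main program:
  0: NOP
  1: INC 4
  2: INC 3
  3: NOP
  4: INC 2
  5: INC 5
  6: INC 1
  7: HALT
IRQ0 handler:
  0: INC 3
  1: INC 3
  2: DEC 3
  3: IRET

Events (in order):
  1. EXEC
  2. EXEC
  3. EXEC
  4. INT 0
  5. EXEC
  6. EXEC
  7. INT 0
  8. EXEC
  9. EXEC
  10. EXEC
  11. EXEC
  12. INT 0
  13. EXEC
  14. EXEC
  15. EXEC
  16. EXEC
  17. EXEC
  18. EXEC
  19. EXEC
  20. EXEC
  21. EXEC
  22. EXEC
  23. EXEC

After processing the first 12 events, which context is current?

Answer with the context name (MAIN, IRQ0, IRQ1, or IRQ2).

Answer: IRQ0

Derivation:
Event 1 (EXEC): [MAIN] PC=0: NOP
Event 2 (EXEC): [MAIN] PC=1: INC 4 -> ACC=4
Event 3 (EXEC): [MAIN] PC=2: INC 3 -> ACC=7
Event 4 (INT 0): INT 0 arrives: push (MAIN, PC=3), enter IRQ0 at PC=0 (depth now 1)
Event 5 (EXEC): [IRQ0] PC=0: INC 3 -> ACC=10
Event 6 (EXEC): [IRQ0] PC=1: INC 3 -> ACC=13
Event 7 (INT 0): INT 0 arrives: push (IRQ0, PC=2), enter IRQ0 at PC=0 (depth now 2)
Event 8 (EXEC): [IRQ0] PC=0: INC 3 -> ACC=16
Event 9 (EXEC): [IRQ0] PC=1: INC 3 -> ACC=19
Event 10 (EXEC): [IRQ0] PC=2: DEC 3 -> ACC=16
Event 11 (EXEC): [IRQ0] PC=3: IRET -> resume IRQ0 at PC=2 (depth now 1)
Event 12 (INT 0): INT 0 arrives: push (IRQ0, PC=2), enter IRQ0 at PC=0 (depth now 2)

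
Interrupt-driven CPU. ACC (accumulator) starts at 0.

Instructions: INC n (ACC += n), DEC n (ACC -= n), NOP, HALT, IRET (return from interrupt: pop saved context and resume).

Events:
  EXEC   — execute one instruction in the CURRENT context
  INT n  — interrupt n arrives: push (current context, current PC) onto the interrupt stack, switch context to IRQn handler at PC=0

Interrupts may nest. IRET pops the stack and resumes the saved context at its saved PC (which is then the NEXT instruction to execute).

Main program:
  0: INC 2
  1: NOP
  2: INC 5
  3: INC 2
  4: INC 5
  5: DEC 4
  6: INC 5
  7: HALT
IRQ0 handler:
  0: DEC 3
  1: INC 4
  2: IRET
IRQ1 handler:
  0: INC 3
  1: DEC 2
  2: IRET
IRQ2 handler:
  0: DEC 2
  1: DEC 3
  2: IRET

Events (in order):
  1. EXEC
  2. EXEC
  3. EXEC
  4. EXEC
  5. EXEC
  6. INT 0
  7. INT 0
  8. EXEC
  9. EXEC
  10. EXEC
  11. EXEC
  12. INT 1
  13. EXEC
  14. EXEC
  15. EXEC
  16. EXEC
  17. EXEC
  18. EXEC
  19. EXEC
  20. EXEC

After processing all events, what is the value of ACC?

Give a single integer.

Event 1 (EXEC): [MAIN] PC=0: INC 2 -> ACC=2
Event 2 (EXEC): [MAIN] PC=1: NOP
Event 3 (EXEC): [MAIN] PC=2: INC 5 -> ACC=7
Event 4 (EXEC): [MAIN] PC=3: INC 2 -> ACC=9
Event 5 (EXEC): [MAIN] PC=4: INC 5 -> ACC=14
Event 6 (INT 0): INT 0 arrives: push (MAIN, PC=5), enter IRQ0 at PC=0 (depth now 1)
Event 7 (INT 0): INT 0 arrives: push (IRQ0, PC=0), enter IRQ0 at PC=0 (depth now 2)
Event 8 (EXEC): [IRQ0] PC=0: DEC 3 -> ACC=11
Event 9 (EXEC): [IRQ0] PC=1: INC 4 -> ACC=15
Event 10 (EXEC): [IRQ0] PC=2: IRET -> resume IRQ0 at PC=0 (depth now 1)
Event 11 (EXEC): [IRQ0] PC=0: DEC 3 -> ACC=12
Event 12 (INT 1): INT 1 arrives: push (IRQ0, PC=1), enter IRQ1 at PC=0 (depth now 2)
Event 13 (EXEC): [IRQ1] PC=0: INC 3 -> ACC=15
Event 14 (EXEC): [IRQ1] PC=1: DEC 2 -> ACC=13
Event 15 (EXEC): [IRQ1] PC=2: IRET -> resume IRQ0 at PC=1 (depth now 1)
Event 16 (EXEC): [IRQ0] PC=1: INC 4 -> ACC=17
Event 17 (EXEC): [IRQ0] PC=2: IRET -> resume MAIN at PC=5 (depth now 0)
Event 18 (EXEC): [MAIN] PC=5: DEC 4 -> ACC=13
Event 19 (EXEC): [MAIN] PC=6: INC 5 -> ACC=18
Event 20 (EXEC): [MAIN] PC=7: HALT

Answer: 18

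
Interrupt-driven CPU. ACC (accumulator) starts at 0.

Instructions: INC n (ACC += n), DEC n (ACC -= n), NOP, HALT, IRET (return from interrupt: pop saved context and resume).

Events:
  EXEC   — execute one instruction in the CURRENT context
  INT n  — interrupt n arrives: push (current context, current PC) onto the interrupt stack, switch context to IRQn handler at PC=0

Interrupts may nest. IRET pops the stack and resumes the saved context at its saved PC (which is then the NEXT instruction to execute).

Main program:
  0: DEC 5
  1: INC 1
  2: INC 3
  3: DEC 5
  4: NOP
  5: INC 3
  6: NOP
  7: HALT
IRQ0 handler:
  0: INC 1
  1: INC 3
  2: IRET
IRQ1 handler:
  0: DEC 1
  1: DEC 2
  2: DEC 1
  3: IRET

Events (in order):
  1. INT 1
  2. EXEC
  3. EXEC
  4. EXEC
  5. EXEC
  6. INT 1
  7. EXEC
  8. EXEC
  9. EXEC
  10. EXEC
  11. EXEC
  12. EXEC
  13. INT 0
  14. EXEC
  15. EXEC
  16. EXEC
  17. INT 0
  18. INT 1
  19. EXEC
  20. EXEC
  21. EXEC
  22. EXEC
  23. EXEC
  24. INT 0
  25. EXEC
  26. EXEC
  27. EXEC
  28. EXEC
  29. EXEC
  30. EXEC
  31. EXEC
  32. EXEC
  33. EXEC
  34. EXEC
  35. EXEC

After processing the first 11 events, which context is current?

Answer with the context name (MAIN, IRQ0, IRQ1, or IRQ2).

Answer: MAIN

Derivation:
Event 1 (INT 1): INT 1 arrives: push (MAIN, PC=0), enter IRQ1 at PC=0 (depth now 1)
Event 2 (EXEC): [IRQ1] PC=0: DEC 1 -> ACC=-1
Event 3 (EXEC): [IRQ1] PC=1: DEC 2 -> ACC=-3
Event 4 (EXEC): [IRQ1] PC=2: DEC 1 -> ACC=-4
Event 5 (EXEC): [IRQ1] PC=3: IRET -> resume MAIN at PC=0 (depth now 0)
Event 6 (INT 1): INT 1 arrives: push (MAIN, PC=0), enter IRQ1 at PC=0 (depth now 1)
Event 7 (EXEC): [IRQ1] PC=0: DEC 1 -> ACC=-5
Event 8 (EXEC): [IRQ1] PC=1: DEC 2 -> ACC=-7
Event 9 (EXEC): [IRQ1] PC=2: DEC 1 -> ACC=-8
Event 10 (EXEC): [IRQ1] PC=3: IRET -> resume MAIN at PC=0 (depth now 0)
Event 11 (EXEC): [MAIN] PC=0: DEC 5 -> ACC=-13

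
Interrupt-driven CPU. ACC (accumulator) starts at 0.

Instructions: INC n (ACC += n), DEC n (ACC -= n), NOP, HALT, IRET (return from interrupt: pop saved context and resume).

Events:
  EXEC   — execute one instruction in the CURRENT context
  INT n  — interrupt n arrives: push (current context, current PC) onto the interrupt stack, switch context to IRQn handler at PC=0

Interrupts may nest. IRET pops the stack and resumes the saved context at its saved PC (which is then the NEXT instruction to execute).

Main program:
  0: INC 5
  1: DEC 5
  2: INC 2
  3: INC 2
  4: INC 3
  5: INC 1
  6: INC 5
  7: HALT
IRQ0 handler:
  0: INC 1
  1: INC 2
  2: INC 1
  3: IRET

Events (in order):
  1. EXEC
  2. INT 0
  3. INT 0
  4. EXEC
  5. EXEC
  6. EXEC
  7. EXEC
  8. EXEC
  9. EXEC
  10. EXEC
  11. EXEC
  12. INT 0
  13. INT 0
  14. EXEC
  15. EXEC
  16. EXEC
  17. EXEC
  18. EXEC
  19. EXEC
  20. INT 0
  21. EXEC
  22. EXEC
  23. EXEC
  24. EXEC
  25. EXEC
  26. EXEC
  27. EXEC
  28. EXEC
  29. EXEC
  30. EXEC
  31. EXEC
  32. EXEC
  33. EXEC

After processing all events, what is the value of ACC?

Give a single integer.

Event 1 (EXEC): [MAIN] PC=0: INC 5 -> ACC=5
Event 2 (INT 0): INT 0 arrives: push (MAIN, PC=1), enter IRQ0 at PC=0 (depth now 1)
Event 3 (INT 0): INT 0 arrives: push (IRQ0, PC=0), enter IRQ0 at PC=0 (depth now 2)
Event 4 (EXEC): [IRQ0] PC=0: INC 1 -> ACC=6
Event 5 (EXEC): [IRQ0] PC=1: INC 2 -> ACC=8
Event 6 (EXEC): [IRQ0] PC=2: INC 1 -> ACC=9
Event 7 (EXEC): [IRQ0] PC=3: IRET -> resume IRQ0 at PC=0 (depth now 1)
Event 8 (EXEC): [IRQ0] PC=0: INC 1 -> ACC=10
Event 9 (EXEC): [IRQ0] PC=1: INC 2 -> ACC=12
Event 10 (EXEC): [IRQ0] PC=2: INC 1 -> ACC=13
Event 11 (EXEC): [IRQ0] PC=3: IRET -> resume MAIN at PC=1 (depth now 0)
Event 12 (INT 0): INT 0 arrives: push (MAIN, PC=1), enter IRQ0 at PC=0 (depth now 1)
Event 13 (INT 0): INT 0 arrives: push (IRQ0, PC=0), enter IRQ0 at PC=0 (depth now 2)
Event 14 (EXEC): [IRQ0] PC=0: INC 1 -> ACC=14
Event 15 (EXEC): [IRQ0] PC=1: INC 2 -> ACC=16
Event 16 (EXEC): [IRQ0] PC=2: INC 1 -> ACC=17
Event 17 (EXEC): [IRQ0] PC=3: IRET -> resume IRQ0 at PC=0 (depth now 1)
Event 18 (EXEC): [IRQ0] PC=0: INC 1 -> ACC=18
Event 19 (EXEC): [IRQ0] PC=1: INC 2 -> ACC=20
Event 20 (INT 0): INT 0 arrives: push (IRQ0, PC=2), enter IRQ0 at PC=0 (depth now 2)
Event 21 (EXEC): [IRQ0] PC=0: INC 1 -> ACC=21
Event 22 (EXEC): [IRQ0] PC=1: INC 2 -> ACC=23
Event 23 (EXEC): [IRQ0] PC=2: INC 1 -> ACC=24
Event 24 (EXEC): [IRQ0] PC=3: IRET -> resume IRQ0 at PC=2 (depth now 1)
Event 25 (EXEC): [IRQ0] PC=2: INC 1 -> ACC=25
Event 26 (EXEC): [IRQ0] PC=3: IRET -> resume MAIN at PC=1 (depth now 0)
Event 27 (EXEC): [MAIN] PC=1: DEC 5 -> ACC=20
Event 28 (EXEC): [MAIN] PC=2: INC 2 -> ACC=22
Event 29 (EXEC): [MAIN] PC=3: INC 2 -> ACC=24
Event 30 (EXEC): [MAIN] PC=4: INC 3 -> ACC=27
Event 31 (EXEC): [MAIN] PC=5: INC 1 -> ACC=28
Event 32 (EXEC): [MAIN] PC=6: INC 5 -> ACC=33
Event 33 (EXEC): [MAIN] PC=7: HALT

Answer: 33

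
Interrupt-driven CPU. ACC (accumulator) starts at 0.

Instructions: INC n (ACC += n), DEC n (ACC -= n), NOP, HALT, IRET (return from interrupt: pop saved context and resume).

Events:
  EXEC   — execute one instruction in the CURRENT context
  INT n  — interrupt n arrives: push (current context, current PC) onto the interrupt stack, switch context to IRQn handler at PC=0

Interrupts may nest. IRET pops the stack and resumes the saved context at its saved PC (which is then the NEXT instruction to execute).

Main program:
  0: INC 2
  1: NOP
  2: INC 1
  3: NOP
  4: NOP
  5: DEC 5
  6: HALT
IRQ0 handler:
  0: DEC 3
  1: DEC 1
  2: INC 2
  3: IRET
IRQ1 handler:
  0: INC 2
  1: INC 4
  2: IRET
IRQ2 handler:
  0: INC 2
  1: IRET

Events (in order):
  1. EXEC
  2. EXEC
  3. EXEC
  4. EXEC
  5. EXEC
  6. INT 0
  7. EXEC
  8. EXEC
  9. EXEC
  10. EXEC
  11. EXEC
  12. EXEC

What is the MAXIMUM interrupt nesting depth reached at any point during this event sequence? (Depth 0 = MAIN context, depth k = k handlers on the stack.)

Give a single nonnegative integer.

Event 1 (EXEC): [MAIN] PC=0: INC 2 -> ACC=2 [depth=0]
Event 2 (EXEC): [MAIN] PC=1: NOP [depth=0]
Event 3 (EXEC): [MAIN] PC=2: INC 1 -> ACC=3 [depth=0]
Event 4 (EXEC): [MAIN] PC=3: NOP [depth=0]
Event 5 (EXEC): [MAIN] PC=4: NOP [depth=0]
Event 6 (INT 0): INT 0 arrives: push (MAIN, PC=5), enter IRQ0 at PC=0 (depth now 1) [depth=1]
Event 7 (EXEC): [IRQ0] PC=0: DEC 3 -> ACC=0 [depth=1]
Event 8 (EXEC): [IRQ0] PC=1: DEC 1 -> ACC=-1 [depth=1]
Event 9 (EXEC): [IRQ0] PC=2: INC 2 -> ACC=1 [depth=1]
Event 10 (EXEC): [IRQ0] PC=3: IRET -> resume MAIN at PC=5 (depth now 0) [depth=0]
Event 11 (EXEC): [MAIN] PC=5: DEC 5 -> ACC=-4 [depth=0]
Event 12 (EXEC): [MAIN] PC=6: HALT [depth=0]
Max depth observed: 1

Answer: 1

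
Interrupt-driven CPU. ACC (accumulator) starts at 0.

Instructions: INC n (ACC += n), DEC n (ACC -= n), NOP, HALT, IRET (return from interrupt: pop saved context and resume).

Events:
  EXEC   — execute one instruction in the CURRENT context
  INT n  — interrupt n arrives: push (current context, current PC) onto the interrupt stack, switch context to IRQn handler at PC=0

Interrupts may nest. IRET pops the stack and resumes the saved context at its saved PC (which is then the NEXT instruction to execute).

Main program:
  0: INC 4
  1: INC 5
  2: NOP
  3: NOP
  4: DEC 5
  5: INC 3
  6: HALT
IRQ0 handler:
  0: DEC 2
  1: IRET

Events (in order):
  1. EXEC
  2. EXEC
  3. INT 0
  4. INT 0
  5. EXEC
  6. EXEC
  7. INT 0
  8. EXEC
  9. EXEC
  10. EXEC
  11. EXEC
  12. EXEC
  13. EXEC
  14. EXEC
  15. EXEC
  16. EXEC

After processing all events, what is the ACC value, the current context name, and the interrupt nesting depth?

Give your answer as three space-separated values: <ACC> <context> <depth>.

Event 1 (EXEC): [MAIN] PC=0: INC 4 -> ACC=4
Event 2 (EXEC): [MAIN] PC=1: INC 5 -> ACC=9
Event 3 (INT 0): INT 0 arrives: push (MAIN, PC=2), enter IRQ0 at PC=0 (depth now 1)
Event 4 (INT 0): INT 0 arrives: push (IRQ0, PC=0), enter IRQ0 at PC=0 (depth now 2)
Event 5 (EXEC): [IRQ0] PC=0: DEC 2 -> ACC=7
Event 6 (EXEC): [IRQ0] PC=1: IRET -> resume IRQ0 at PC=0 (depth now 1)
Event 7 (INT 0): INT 0 arrives: push (IRQ0, PC=0), enter IRQ0 at PC=0 (depth now 2)
Event 8 (EXEC): [IRQ0] PC=0: DEC 2 -> ACC=5
Event 9 (EXEC): [IRQ0] PC=1: IRET -> resume IRQ0 at PC=0 (depth now 1)
Event 10 (EXEC): [IRQ0] PC=0: DEC 2 -> ACC=3
Event 11 (EXEC): [IRQ0] PC=1: IRET -> resume MAIN at PC=2 (depth now 0)
Event 12 (EXEC): [MAIN] PC=2: NOP
Event 13 (EXEC): [MAIN] PC=3: NOP
Event 14 (EXEC): [MAIN] PC=4: DEC 5 -> ACC=-2
Event 15 (EXEC): [MAIN] PC=5: INC 3 -> ACC=1
Event 16 (EXEC): [MAIN] PC=6: HALT

Answer: 1 MAIN 0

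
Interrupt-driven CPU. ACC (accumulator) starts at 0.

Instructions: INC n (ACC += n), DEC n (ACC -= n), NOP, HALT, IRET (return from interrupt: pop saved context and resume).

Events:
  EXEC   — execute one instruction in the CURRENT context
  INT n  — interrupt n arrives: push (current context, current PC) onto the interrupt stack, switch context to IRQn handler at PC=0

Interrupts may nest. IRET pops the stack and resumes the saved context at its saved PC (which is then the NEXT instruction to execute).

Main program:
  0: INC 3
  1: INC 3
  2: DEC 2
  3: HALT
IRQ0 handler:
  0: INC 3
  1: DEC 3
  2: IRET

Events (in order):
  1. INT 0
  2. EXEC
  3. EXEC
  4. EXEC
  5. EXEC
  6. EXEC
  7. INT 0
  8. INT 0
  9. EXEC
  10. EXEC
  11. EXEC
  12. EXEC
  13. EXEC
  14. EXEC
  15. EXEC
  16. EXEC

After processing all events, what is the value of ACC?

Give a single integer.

Answer: 4

Derivation:
Event 1 (INT 0): INT 0 arrives: push (MAIN, PC=0), enter IRQ0 at PC=0 (depth now 1)
Event 2 (EXEC): [IRQ0] PC=0: INC 3 -> ACC=3
Event 3 (EXEC): [IRQ0] PC=1: DEC 3 -> ACC=0
Event 4 (EXEC): [IRQ0] PC=2: IRET -> resume MAIN at PC=0 (depth now 0)
Event 5 (EXEC): [MAIN] PC=0: INC 3 -> ACC=3
Event 6 (EXEC): [MAIN] PC=1: INC 3 -> ACC=6
Event 7 (INT 0): INT 0 arrives: push (MAIN, PC=2), enter IRQ0 at PC=0 (depth now 1)
Event 8 (INT 0): INT 0 arrives: push (IRQ0, PC=0), enter IRQ0 at PC=0 (depth now 2)
Event 9 (EXEC): [IRQ0] PC=0: INC 3 -> ACC=9
Event 10 (EXEC): [IRQ0] PC=1: DEC 3 -> ACC=6
Event 11 (EXEC): [IRQ0] PC=2: IRET -> resume IRQ0 at PC=0 (depth now 1)
Event 12 (EXEC): [IRQ0] PC=0: INC 3 -> ACC=9
Event 13 (EXEC): [IRQ0] PC=1: DEC 3 -> ACC=6
Event 14 (EXEC): [IRQ0] PC=2: IRET -> resume MAIN at PC=2 (depth now 0)
Event 15 (EXEC): [MAIN] PC=2: DEC 2 -> ACC=4
Event 16 (EXEC): [MAIN] PC=3: HALT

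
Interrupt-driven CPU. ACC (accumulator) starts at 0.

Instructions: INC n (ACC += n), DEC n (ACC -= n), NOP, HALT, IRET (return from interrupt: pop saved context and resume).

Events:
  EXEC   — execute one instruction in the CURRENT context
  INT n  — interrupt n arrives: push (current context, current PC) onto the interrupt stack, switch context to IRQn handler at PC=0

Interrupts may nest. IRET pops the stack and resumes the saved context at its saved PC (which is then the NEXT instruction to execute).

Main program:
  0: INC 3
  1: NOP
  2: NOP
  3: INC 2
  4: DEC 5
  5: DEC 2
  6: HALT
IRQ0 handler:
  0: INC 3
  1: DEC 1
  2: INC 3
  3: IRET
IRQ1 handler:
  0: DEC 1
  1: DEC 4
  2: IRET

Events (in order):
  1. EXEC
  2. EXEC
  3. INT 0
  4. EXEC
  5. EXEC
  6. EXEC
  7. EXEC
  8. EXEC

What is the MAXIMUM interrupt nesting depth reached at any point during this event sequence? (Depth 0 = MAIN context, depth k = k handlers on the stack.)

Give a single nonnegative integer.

Answer: 1

Derivation:
Event 1 (EXEC): [MAIN] PC=0: INC 3 -> ACC=3 [depth=0]
Event 2 (EXEC): [MAIN] PC=1: NOP [depth=0]
Event 3 (INT 0): INT 0 arrives: push (MAIN, PC=2), enter IRQ0 at PC=0 (depth now 1) [depth=1]
Event 4 (EXEC): [IRQ0] PC=0: INC 3 -> ACC=6 [depth=1]
Event 5 (EXEC): [IRQ0] PC=1: DEC 1 -> ACC=5 [depth=1]
Event 6 (EXEC): [IRQ0] PC=2: INC 3 -> ACC=8 [depth=1]
Event 7 (EXEC): [IRQ0] PC=3: IRET -> resume MAIN at PC=2 (depth now 0) [depth=0]
Event 8 (EXEC): [MAIN] PC=2: NOP [depth=0]
Max depth observed: 1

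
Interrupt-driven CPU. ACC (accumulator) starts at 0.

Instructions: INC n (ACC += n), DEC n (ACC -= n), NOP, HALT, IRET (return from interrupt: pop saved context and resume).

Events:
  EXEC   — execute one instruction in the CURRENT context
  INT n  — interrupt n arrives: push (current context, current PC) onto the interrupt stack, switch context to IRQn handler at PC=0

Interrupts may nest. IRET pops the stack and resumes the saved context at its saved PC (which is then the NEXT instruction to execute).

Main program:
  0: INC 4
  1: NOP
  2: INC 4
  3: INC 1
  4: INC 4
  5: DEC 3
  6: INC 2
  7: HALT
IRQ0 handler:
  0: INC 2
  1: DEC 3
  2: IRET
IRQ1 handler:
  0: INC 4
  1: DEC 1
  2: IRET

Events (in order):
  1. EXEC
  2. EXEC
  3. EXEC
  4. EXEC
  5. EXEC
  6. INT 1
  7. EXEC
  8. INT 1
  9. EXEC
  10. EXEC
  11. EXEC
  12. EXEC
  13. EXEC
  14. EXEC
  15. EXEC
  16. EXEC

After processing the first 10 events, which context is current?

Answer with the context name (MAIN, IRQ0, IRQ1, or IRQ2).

Answer: IRQ1

Derivation:
Event 1 (EXEC): [MAIN] PC=0: INC 4 -> ACC=4
Event 2 (EXEC): [MAIN] PC=1: NOP
Event 3 (EXEC): [MAIN] PC=2: INC 4 -> ACC=8
Event 4 (EXEC): [MAIN] PC=3: INC 1 -> ACC=9
Event 5 (EXEC): [MAIN] PC=4: INC 4 -> ACC=13
Event 6 (INT 1): INT 1 arrives: push (MAIN, PC=5), enter IRQ1 at PC=0 (depth now 1)
Event 7 (EXEC): [IRQ1] PC=0: INC 4 -> ACC=17
Event 8 (INT 1): INT 1 arrives: push (IRQ1, PC=1), enter IRQ1 at PC=0 (depth now 2)
Event 9 (EXEC): [IRQ1] PC=0: INC 4 -> ACC=21
Event 10 (EXEC): [IRQ1] PC=1: DEC 1 -> ACC=20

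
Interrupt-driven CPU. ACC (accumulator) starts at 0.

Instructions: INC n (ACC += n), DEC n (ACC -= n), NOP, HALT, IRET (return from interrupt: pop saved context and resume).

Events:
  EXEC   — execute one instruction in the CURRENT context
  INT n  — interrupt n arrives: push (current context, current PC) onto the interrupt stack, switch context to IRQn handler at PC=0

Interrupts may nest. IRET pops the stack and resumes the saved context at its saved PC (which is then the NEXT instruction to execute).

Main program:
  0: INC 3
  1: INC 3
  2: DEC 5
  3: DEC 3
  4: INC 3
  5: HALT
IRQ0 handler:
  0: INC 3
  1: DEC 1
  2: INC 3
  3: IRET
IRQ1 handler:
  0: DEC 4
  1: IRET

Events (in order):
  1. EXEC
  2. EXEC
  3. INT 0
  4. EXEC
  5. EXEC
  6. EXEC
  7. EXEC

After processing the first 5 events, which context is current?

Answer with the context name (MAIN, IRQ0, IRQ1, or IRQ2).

Answer: IRQ0

Derivation:
Event 1 (EXEC): [MAIN] PC=0: INC 3 -> ACC=3
Event 2 (EXEC): [MAIN] PC=1: INC 3 -> ACC=6
Event 3 (INT 0): INT 0 arrives: push (MAIN, PC=2), enter IRQ0 at PC=0 (depth now 1)
Event 4 (EXEC): [IRQ0] PC=0: INC 3 -> ACC=9
Event 5 (EXEC): [IRQ0] PC=1: DEC 1 -> ACC=8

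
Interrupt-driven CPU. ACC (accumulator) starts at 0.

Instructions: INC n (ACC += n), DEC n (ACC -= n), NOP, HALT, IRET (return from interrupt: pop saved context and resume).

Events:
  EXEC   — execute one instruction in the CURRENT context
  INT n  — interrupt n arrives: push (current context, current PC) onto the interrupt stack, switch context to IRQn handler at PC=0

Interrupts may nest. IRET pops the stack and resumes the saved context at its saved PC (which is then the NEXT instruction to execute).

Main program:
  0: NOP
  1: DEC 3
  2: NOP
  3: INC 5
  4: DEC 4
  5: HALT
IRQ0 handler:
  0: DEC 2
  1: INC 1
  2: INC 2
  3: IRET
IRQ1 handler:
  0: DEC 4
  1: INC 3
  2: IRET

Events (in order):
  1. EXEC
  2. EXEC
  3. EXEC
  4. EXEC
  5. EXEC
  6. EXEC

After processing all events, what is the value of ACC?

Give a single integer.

Answer: -2

Derivation:
Event 1 (EXEC): [MAIN] PC=0: NOP
Event 2 (EXEC): [MAIN] PC=1: DEC 3 -> ACC=-3
Event 3 (EXEC): [MAIN] PC=2: NOP
Event 4 (EXEC): [MAIN] PC=3: INC 5 -> ACC=2
Event 5 (EXEC): [MAIN] PC=4: DEC 4 -> ACC=-2
Event 6 (EXEC): [MAIN] PC=5: HALT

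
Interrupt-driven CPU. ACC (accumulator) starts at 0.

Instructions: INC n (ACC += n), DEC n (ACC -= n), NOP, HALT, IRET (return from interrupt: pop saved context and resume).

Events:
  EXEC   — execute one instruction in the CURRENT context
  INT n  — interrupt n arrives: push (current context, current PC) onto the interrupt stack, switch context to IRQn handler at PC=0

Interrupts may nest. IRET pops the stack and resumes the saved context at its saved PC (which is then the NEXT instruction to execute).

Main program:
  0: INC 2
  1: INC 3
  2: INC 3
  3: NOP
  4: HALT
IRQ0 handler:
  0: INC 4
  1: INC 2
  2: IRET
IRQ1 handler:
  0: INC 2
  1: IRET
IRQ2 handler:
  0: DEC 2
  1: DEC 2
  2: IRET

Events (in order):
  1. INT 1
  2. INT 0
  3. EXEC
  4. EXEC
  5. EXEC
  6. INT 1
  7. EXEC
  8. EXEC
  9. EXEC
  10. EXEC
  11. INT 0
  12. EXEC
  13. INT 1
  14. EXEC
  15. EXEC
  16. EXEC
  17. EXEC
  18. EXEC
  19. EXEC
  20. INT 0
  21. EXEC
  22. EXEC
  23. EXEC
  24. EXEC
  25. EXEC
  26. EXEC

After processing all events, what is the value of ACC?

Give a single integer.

Event 1 (INT 1): INT 1 arrives: push (MAIN, PC=0), enter IRQ1 at PC=0 (depth now 1)
Event 2 (INT 0): INT 0 arrives: push (IRQ1, PC=0), enter IRQ0 at PC=0 (depth now 2)
Event 3 (EXEC): [IRQ0] PC=0: INC 4 -> ACC=4
Event 4 (EXEC): [IRQ0] PC=1: INC 2 -> ACC=6
Event 5 (EXEC): [IRQ0] PC=2: IRET -> resume IRQ1 at PC=0 (depth now 1)
Event 6 (INT 1): INT 1 arrives: push (IRQ1, PC=0), enter IRQ1 at PC=0 (depth now 2)
Event 7 (EXEC): [IRQ1] PC=0: INC 2 -> ACC=8
Event 8 (EXEC): [IRQ1] PC=1: IRET -> resume IRQ1 at PC=0 (depth now 1)
Event 9 (EXEC): [IRQ1] PC=0: INC 2 -> ACC=10
Event 10 (EXEC): [IRQ1] PC=1: IRET -> resume MAIN at PC=0 (depth now 0)
Event 11 (INT 0): INT 0 arrives: push (MAIN, PC=0), enter IRQ0 at PC=0 (depth now 1)
Event 12 (EXEC): [IRQ0] PC=0: INC 4 -> ACC=14
Event 13 (INT 1): INT 1 arrives: push (IRQ0, PC=1), enter IRQ1 at PC=0 (depth now 2)
Event 14 (EXEC): [IRQ1] PC=0: INC 2 -> ACC=16
Event 15 (EXEC): [IRQ1] PC=1: IRET -> resume IRQ0 at PC=1 (depth now 1)
Event 16 (EXEC): [IRQ0] PC=1: INC 2 -> ACC=18
Event 17 (EXEC): [IRQ0] PC=2: IRET -> resume MAIN at PC=0 (depth now 0)
Event 18 (EXEC): [MAIN] PC=0: INC 2 -> ACC=20
Event 19 (EXEC): [MAIN] PC=1: INC 3 -> ACC=23
Event 20 (INT 0): INT 0 arrives: push (MAIN, PC=2), enter IRQ0 at PC=0 (depth now 1)
Event 21 (EXEC): [IRQ0] PC=0: INC 4 -> ACC=27
Event 22 (EXEC): [IRQ0] PC=1: INC 2 -> ACC=29
Event 23 (EXEC): [IRQ0] PC=2: IRET -> resume MAIN at PC=2 (depth now 0)
Event 24 (EXEC): [MAIN] PC=2: INC 3 -> ACC=32
Event 25 (EXEC): [MAIN] PC=3: NOP
Event 26 (EXEC): [MAIN] PC=4: HALT

Answer: 32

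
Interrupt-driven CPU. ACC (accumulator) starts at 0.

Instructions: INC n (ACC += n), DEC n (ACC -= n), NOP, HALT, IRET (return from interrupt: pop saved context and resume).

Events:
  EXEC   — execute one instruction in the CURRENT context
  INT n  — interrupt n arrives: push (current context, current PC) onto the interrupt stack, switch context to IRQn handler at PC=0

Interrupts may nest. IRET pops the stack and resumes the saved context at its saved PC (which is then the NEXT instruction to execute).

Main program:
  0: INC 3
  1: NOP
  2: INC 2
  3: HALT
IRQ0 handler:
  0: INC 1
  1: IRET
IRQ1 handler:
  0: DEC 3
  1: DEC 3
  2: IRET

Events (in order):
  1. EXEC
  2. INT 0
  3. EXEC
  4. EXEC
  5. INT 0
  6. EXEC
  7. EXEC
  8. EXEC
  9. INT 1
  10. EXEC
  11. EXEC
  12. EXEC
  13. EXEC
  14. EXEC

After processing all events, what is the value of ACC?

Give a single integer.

Answer: 1

Derivation:
Event 1 (EXEC): [MAIN] PC=0: INC 3 -> ACC=3
Event 2 (INT 0): INT 0 arrives: push (MAIN, PC=1), enter IRQ0 at PC=0 (depth now 1)
Event 3 (EXEC): [IRQ0] PC=0: INC 1 -> ACC=4
Event 4 (EXEC): [IRQ0] PC=1: IRET -> resume MAIN at PC=1 (depth now 0)
Event 5 (INT 0): INT 0 arrives: push (MAIN, PC=1), enter IRQ0 at PC=0 (depth now 1)
Event 6 (EXEC): [IRQ0] PC=0: INC 1 -> ACC=5
Event 7 (EXEC): [IRQ0] PC=1: IRET -> resume MAIN at PC=1 (depth now 0)
Event 8 (EXEC): [MAIN] PC=1: NOP
Event 9 (INT 1): INT 1 arrives: push (MAIN, PC=2), enter IRQ1 at PC=0 (depth now 1)
Event 10 (EXEC): [IRQ1] PC=0: DEC 3 -> ACC=2
Event 11 (EXEC): [IRQ1] PC=1: DEC 3 -> ACC=-1
Event 12 (EXEC): [IRQ1] PC=2: IRET -> resume MAIN at PC=2 (depth now 0)
Event 13 (EXEC): [MAIN] PC=2: INC 2 -> ACC=1
Event 14 (EXEC): [MAIN] PC=3: HALT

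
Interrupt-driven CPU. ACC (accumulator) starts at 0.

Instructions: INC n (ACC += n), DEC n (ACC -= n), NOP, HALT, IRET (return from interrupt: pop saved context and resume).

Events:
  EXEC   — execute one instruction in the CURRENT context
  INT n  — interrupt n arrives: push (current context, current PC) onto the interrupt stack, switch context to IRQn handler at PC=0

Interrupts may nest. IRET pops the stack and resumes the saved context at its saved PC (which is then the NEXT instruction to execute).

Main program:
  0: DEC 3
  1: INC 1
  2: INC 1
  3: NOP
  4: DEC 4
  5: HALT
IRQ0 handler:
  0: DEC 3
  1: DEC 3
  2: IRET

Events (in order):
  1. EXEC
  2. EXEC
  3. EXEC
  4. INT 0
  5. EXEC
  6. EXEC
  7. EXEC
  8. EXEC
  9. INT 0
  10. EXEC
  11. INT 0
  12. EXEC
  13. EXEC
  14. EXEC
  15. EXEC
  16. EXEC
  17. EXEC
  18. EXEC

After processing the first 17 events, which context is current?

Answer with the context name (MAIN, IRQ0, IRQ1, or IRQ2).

Event 1 (EXEC): [MAIN] PC=0: DEC 3 -> ACC=-3
Event 2 (EXEC): [MAIN] PC=1: INC 1 -> ACC=-2
Event 3 (EXEC): [MAIN] PC=2: INC 1 -> ACC=-1
Event 4 (INT 0): INT 0 arrives: push (MAIN, PC=3), enter IRQ0 at PC=0 (depth now 1)
Event 5 (EXEC): [IRQ0] PC=0: DEC 3 -> ACC=-4
Event 6 (EXEC): [IRQ0] PC=1: DEC 3 -> ACC=-7
Event 7 (EXEC): [IRQ0] PC=2: IRET -> resume MAIN at PC=3 (depth now 0)
Event 8 (EXEC): [MAIN] PC=3: NOP
Event 9 (INT 0): INT 0 arrives: push (MAIN, PC=4), enter IRQ0 at PC=0 (depth now 1)
Event 10 (EXEC): [IRQ0] PC=0: DEC 3 -> ACC=-10
Event 11 (INT 0): INT 0 arrives: push (IRQ0, PC=1), enter IRQ0 at PC=0 (depth now 2)
Event 12 (EXEC): [IRQ0] PC=0: DEC 3 -> ACC=-13
Event 13 (EXEC): [IRQ0] PC=1: DEC 3 -> ACC=-16
Event 14 (EXEC): [IRQ0] PC=2: IRET -> resume IRQ0 at PC=1 (depth now 1)
Event 15 (EXEC): [IRQ0] PC=1: DEC 3 -> ACC=-19
Event 16 (EXEC): [IRQ0] PC=2: IRET -> resume MAIN at PC=4 (depth now 0)
Event 17 (EXEC): [MAIN] PC=4: DEC 4 -> ACC=-23

Answer: MAIN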